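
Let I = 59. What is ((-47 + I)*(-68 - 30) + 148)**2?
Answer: 1056784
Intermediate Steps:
((-47 + I)*(-68 - 30) + 148)**2 = ((-47 + 59)*(-68 - 30) + 148)**2 = (12*(-98) + 148)**2 = (-1176 + 148)**2 = (-1028)**2 = 1056784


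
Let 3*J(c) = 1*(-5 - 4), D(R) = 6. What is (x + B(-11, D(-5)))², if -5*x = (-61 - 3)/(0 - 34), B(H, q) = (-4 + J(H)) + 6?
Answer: 13689/7225 ≈ 1.8947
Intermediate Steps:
J(c) = -3 (J(c) = (1*(-5 - 4))/3 = (1*(-9))/3 = (⅓)*(-9) = -3)
B(H, q) = -1 (B(H, q) = (-4 - 3) + 6 = -7 + 6 = -1)
x = -32/85 (x = -(-61 - 3)/(5*(0 - 34)) = -(-64)/(5*(-34)) = -(-64)*(-1)/(5*34) = -⅕*32/17 = -32/85 ≈ -0.37647)
(x + B(-11, D(-5)))² = (-32/85 - 1)² = (-117/85)² = 13689/7225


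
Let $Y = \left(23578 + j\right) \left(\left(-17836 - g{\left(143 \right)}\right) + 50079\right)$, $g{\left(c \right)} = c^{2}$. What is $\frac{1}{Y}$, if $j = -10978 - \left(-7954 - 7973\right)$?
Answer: $\frac{1}{336447438} \approx 2.9722 \cdot 10^{-9}$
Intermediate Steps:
$j = 4949$ ($j = -10978 - \left(-7954 - 7973\right) = -10978 - -15927 = -10978 + 15927 = 4949$)
$Y = 336447438$ ($Y = \left(23578 + 4949\right) \left(\left(-17836 - 143^{2}\right) + 50079\right) = 28527 \left(\left(-17836 - 20449\right) + 50079\right) = 28527 \left(-38285 + 50079\right) = 28527 \cdot 11794 = 336447438$)
$\frac{1}{Y} = \frac{1}{336447438}$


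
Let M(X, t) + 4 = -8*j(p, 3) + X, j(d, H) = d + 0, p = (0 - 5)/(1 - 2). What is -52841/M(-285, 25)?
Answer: 52841/329 ≈ 160.61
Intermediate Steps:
p = 5 (p = -5/(-1) = -5*(-1) = 5)
j(d, H) = d
M(X, t) = -44 + X (M(X, t) = -4 + (-8*5 + X) = -4 + (-40 + X) = -44 + X)
-52841/M(-285, 25) = -52841/(-44 - 285) = -52841/(-329) = -52841*(-1/329) = 52841/329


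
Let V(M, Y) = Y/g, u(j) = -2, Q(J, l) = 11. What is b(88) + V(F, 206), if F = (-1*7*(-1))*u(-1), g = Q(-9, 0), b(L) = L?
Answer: 1174/11 ≈ 106.73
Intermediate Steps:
g = 11
F = -14 (F = (-1*7*(-1))*(-2) = -7*(-1)*(-2) = 7*(-2) = -14)
V(M, Y) = Y/11
b(88) + V(F, 206) = 88 + (1/11)*206 = 88 + 206/11 = 1174/11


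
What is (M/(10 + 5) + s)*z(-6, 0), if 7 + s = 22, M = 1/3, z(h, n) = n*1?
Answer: 0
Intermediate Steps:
z(h, n) = n
M = ⅓ (M = 1*(⅓) = ⅓ ≈ 0.33333)
s = 15 (s = -7 + 22 = 15)
(M/(10 + 5) + s)*z(-6, 0) = ((⅓)/(10 + 5) + 15)*0 = ((⅓)/15 + 15)*0 = ((1/15)*(⅓) + 15)*0 = (1/45 + 15)*0 = (676/45)*0 = 0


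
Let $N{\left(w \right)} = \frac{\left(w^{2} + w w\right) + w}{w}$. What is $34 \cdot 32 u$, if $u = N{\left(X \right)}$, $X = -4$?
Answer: $-7616$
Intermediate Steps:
$N{\left(w \right)} = \frac{w + 2 w^{2}}{w}$ ($N{\left(w \right)} = \frac{\left(w^{2} + w^{2}\right) + w}{w} = \frac{2 w^{2} + w}{w} = \frac{w + 2 w^{2}}{w}$)
$u = -7$ ($u = 1 + 2 \left(-4\right) = 1 - 8 = -7$)
$34 \cdot 32 u = 34 \cdot 32 \left(-7\right) = 1088 \left(-7\right) = -7616$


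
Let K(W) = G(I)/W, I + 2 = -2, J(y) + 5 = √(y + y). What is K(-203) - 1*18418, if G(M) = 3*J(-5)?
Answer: -3738839/203 - 3*I*√10/203 ≈ -18418.0 - 0.046733*I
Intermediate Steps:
J(y) = -5 + √2*√y (J(y) = -5 + √(y + y) = -5 + √(2*y) = -5 + √2*√y)
I = -4 (I = -2 - 2 = -4)
G(M) = -15 + 3*I*√10 (G(M) = 3*(-5 + √2*√(-5)) = 3*(-5 + √2*(I*√5)) = 3*(-5 + I*√10) = -15 + 3*I*√10)
K(W) = (-15 + 3*I*√10)/W
K(-203) - 1*18418 = 3*(-5 + I*√10)/(-203) - 1*18418 = 3*(-1/203)*(-5 + I*√10) - 18418 = (15/203 - 3*I*√10/203) - 18418 = -3738839/203 - 3*I*√10/203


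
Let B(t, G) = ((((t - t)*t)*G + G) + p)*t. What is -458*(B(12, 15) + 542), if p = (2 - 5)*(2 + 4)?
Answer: -231748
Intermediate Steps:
p = -18 (p = -3*6 = -18)
B(t, G) = t*(-18 + G) (B(t, G) = ((((t - t)*t)*G + G) - 18)*t = (((0*t)*G + G) - 18)*t = ((0*G + G) - 18)*t = ((0 + G) - 18)*t = (G - 18)*t = (-18 + G)*t = t*(-18 + G))
-458*(B(12, 15) + 542) = -458*(12*(-18 + 15) + 542) = -458*(12*(-3) + 542) = -458*(-36 + 542) = -458*506 = -231748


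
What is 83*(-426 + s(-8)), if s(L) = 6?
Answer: -34860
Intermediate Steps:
83*(-426 + s(-8)) = 83*(-426 + 6) = 83*(-420) = -34860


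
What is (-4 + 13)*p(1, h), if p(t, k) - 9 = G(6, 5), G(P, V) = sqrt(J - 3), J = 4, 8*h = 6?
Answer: 90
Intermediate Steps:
h = 3/4 (h = (1/8)*6 = 3/4 ≈ 0.75000)
G(P, V) = 1 (G(P, V) = sqrt(4 - 3) = sqrt(1) = 1)
p(t, k) = 10 (p(t, k) = 9 + 1 = 10)
(-4 + 13)*p(1, h) = (-4 + 13)*10 = 9*10 = 90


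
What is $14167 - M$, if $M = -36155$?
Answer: $50322$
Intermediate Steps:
$14167 - M = 14167 - -36155 = 14167 + 36155 = 50322$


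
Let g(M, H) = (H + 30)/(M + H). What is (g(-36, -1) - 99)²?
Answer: 13630864/1369 ≈ 9956.8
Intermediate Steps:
g(M, H) = (30 + H)/(H + M)
(g(-36, -1) - 99)² = ((30 - 1)/(-1 - 36) - 99)² = (29/(-37) - 99)² = (-1/37*29 - 99)² = (-29/37 - 99)² = (-3692/37)² = 13630864/1369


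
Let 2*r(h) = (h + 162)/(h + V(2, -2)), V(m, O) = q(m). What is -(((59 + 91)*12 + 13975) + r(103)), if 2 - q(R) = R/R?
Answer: -3281465/208 ≈ -15776.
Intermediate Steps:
q(R) = 1 (q(R) = 2 - R/R = 2 - 1*1 = 2 - 1 = 1)
V(m, O) = 1
r(h) = (162 + h)/(2*(1 + h)) (r(h) = ((h + 162)/(h + 1))/2 = ((162 + h)/(1 + h))/2 = (162 + h)/(2*(1 + h)))
-(((59 + 91)*12 + 13975) + r(103)) = -(((59 + 91)*12 + 13975) + (162 + 103)/(2*(1 + 103))) = -((150*12 + 13975) + (½)*265/104) = -((1800 + 13975) + (½)*(1/104)*265) = -(15775 + 265/208) = -1*3281465/208 = -3281465/208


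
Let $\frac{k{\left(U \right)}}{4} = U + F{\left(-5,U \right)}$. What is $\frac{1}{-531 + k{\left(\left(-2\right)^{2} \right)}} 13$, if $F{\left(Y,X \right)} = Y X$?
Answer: $- \frac{13}{595} \approx -0.021849$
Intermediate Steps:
$F{\left(Y,X \right)} = X Y$
$k{\left(U \right)} = - 16 U$ ($k{\left(U \right)} = 4 \left(U + U \left(-5\right)\right) = 4 \left(U - 5 U\right) = 4 \left(- 4 U\right) = - 16 U$)
$\frac{1}{-531 + k{\left(\left(-2\right)^{2} \right)}} 13 = \frac{1}{-531 - 16 \left(-2\right)^{2}} \cdot 13 = \frac{1}{-531 - 64} \cdot 13 = \frac{1}{-595} \cdot 13 = \left(- \frac{1}{595}\right) 13 = - \frac{13}{595}$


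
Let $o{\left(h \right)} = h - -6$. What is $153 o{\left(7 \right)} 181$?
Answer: $360009$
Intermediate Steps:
$o{\left(h \right)} = 6 + h$ ($o{\left(h \right)} = h + 6 = 6 + h$)
$153 o{\left(7 \right)} 181 = 153 \left(6 + 7\right) 181 = 153 \cdot 13 \cdot 181 = 1989 \cdot 181 = 360009$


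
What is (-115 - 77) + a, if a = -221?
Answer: -413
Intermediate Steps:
(-115 - 77) + a = (-115 - 77) - 221 = -192 - 221 = -413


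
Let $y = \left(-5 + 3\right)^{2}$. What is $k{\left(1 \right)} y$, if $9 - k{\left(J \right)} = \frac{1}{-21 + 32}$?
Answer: $\frac{392}{11} \approx 35.636$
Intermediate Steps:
$y = 4$ ($y = \left(-2\right)^{2} = 4$)
$k{\left(J \right)} = \frac{98}{11}$ ($k{\left(J \right)} = 9 - \frac{1}{-21 + 32} = 9 - \frac{1}{11} = \frac{98}{11}$)
$k{\left(1 \right)} y = \frac{98}{11} \cdot 4 = \frac{392}{11}$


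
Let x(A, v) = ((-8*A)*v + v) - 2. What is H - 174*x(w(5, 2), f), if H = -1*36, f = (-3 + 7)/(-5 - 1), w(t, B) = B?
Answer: -1428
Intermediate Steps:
f = -⅔ (f = 4/(-6) = 4*(-⅙) = -⅔ ≈ -0.66667)
H = -36
x(A, v) = -2 + v - 8*A*v (x(A, v) = (-8*A*v + v) - 2 = (v - 8*A*v) - 2 = -2 + v - 8*A*v)
H - 174*x(w(5, 2), f) = -36 - 174*(-2 - ⅔ - 8*2*(-⅔)) = -36 - 174*(-2 - ⅔ + 32/3) = -36 - 174*8 = -36 - 1392 = -1428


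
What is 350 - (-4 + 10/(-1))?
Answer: 364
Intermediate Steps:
350 - (-4 + 10/(-1)) = 350 - (-4 + 10*(-1)) = 350 - (-4 - 10) = 350 - 1*(-14) = 350 + 14 = 364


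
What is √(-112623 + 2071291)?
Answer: 2*√489667 ≈ 1399.5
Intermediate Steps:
√(-112623 + 2071291) = √1958668 = 2*√489667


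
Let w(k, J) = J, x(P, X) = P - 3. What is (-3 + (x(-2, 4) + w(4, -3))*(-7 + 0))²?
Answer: 2809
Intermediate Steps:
x(P, X) = -3 + P
(-3 + (x(-2, 4) + w(4, -3))*(-7 + 0))² = (-3 + ((-3 - 2) - 3)*(-7 + 0))² = (-3 + (-5 - 3)*(-7))² = (-3 - 8*(-7))² = (-3 + 56)² = 53² = 2809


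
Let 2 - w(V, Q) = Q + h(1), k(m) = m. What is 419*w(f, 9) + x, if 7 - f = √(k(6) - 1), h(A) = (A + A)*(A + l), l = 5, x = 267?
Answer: -7694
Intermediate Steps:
h(A) = 2*A*(5 + A) (h(A) = (A + A)*(A + 5) = (2*A)*(5 + A) = 2*A*(5 + A))
f = 7 - √5 (f = 7 - √(6 - 1) = 7 - √5 ≈ 4.7639)
w(V, Q) = -10 - Q (w(V, Q) = 2 - (Q + 2*1*(5 + 1)) = 2 - (Q + 2*1*6) = 2 - (Q + 12) = 2 - (12 + Q) = 2 + (-12 - Q) = -10 - Q)
419*w(f, 9) + x = 419*(-10 - 1*9) + 267 = 419*(-10 - 9) + 267 = 419*(-19) + 267 = -7961 + 267 = -7694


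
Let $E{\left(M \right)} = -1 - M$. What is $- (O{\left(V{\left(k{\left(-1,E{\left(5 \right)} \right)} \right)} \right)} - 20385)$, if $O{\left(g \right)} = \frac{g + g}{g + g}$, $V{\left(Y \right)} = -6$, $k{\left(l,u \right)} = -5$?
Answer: $20384$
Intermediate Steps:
$O{\left(g \right)} = 1$ ($O{\left(g \right)} = \frac{2 g}{2 g} = 2 g \frac{1}{2 g} = 1$)
$- (O{\left(V{\left(k{\left(-1,E{\left(5 \right)} \right)} \right)} \right)} - 20385) = - (1 - 20385) = \left(-1\right) \left(-20384\right) = 20384$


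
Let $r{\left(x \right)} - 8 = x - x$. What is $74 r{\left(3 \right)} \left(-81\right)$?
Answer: $-47952$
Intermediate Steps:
$r{\left(x \right)} = 8$ ($r{\left(x \right)} = 8 + \left(x - x\right) = 8 + 0 = 8$)
$74 r{\left(3 \right)} \left(-81\right) = 74 \cdot 8 \left(-81\right) = 592 \left(-81\right) = -47952$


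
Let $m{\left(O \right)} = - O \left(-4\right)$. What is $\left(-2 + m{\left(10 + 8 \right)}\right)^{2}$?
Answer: $4900$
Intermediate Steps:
$m{\left(O \right)} = 4 O$
$\left(-2 + m{\left(10 + 8 \right)}\right)^{2} = \left(-2 + 4 \left(10 + 8\right)\right)^{2} = \left(-2 + 4 \cdot 18\right)^{2} = \left(-2 + 72\right)^{2} = 70^{2} = 4900$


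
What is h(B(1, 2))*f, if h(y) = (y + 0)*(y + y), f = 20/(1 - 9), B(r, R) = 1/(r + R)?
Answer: -5/9 ≈ -0.55556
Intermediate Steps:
B(r, R) = 1/(R + r)
f = -5/2 (f = 20/(-8) = 20*(-1/8) = -5/2 ≈ -2.5000)
h(y) = 2*y**2 (h(y) = y*(2*y) = 2*y**2)
h(B(1, 2))*f = (2*(1/(2 + 1))**2)*(-5/2) = (2*(1/3)**2)*(-5/2) = (2*(1/9))*(-5/2) = (2/9)*(-5/2) = -5/9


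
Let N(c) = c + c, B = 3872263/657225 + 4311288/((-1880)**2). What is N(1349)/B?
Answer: 6267173515920/16519612603 ≈ 379.38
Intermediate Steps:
B = 16519612603/2322896040 (B = 3872263*(1/657225) + 4311288/3534400 = 3872263/657225 + 4311288*(1/3534400) = 3872263/657225 + 538911/441800 = 16519612603/2322896040 ≈ 7.1116)
N(c) = 2*c
N(1349)/B = (2*1349)/(16519612603/2322896040) = 2698*(2322896040/16519612603) = 6267173515920/16519612603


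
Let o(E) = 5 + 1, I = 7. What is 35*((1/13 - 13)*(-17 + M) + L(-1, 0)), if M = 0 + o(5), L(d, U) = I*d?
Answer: 61495/13 ≈ 4730.4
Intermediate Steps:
L(d, U) = 7*d
o(E) = 6
M = 6 (M = 0 + 6 = 6)
35*((1/13 - 13)*(-17 + M) + L(-1, 0)) = 35*((1/13 - 13)*(-17 + 6) + 7*(-1)) = 35*((1/13 - 13)*(-11) - 7) = 35*(-168/13*(-11) - 7) = 35*(1848/13 - 7) = 35*(1757/13) = 61495/13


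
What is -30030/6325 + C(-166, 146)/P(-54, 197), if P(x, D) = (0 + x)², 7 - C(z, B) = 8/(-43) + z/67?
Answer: -4583742101/966114540 ≈ -4.7445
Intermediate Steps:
C(z, B) = 309/43 - z/67 (C(z, B) = 7 - (8/(-43) + z/67) = 7 - (8*(-1/43) + z*(1/67)) = 7 - (-8/43 + z/67) = 7 + (8/43 - z/67) = 309/43 - z/67)
P(x, D) = x²
-30030/6325 + C(-166, 146)/P(-54, 197) = -30030/6325 + (309/43 - 1/67*(-166))/((-54)²) = -30030*1/6325 + (309/43 + 166/67)/2916 = -546/115 + (27841/2881)*(1/2916) = -546/115 + 27841/8400996 = -4583742101/966114540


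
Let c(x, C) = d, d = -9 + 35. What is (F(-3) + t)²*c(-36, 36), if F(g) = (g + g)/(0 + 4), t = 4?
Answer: 325/2 ≈ 162.50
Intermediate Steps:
d = 26
F(g) = g/2 (F(g) = (2*g)/4 = g/2)
c(x, C) = 26
(F(-3) + t)²*c(-36, 36) = ((½)*(-3) + 4)²*26 = (-3/2 + 4)²*26 = (5/2)²*26 = (25/4)*26 = 325/2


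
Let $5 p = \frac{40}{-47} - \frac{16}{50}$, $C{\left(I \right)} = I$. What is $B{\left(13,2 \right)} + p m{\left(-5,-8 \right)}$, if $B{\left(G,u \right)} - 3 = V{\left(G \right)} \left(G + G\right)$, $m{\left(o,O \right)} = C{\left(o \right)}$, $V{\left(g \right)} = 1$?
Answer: $\frac{35451}{1175} \approx 30.171$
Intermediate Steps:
$p = - \frac{1376}{5875}$ ($p = \frac{\frac{40}{-47} - \frac{16}{50}}{5} = \frac{40 \left(- \frac{1}{47}\right) - \frac{8}{25}}{5} = \frac{- \frac{40}{47} - \frac{8}{25}}{5} = \frac{1}{5} \left(- \frac{1376}{1175}\right) = - \frac{1376}{5875} \approx -0.23421$)
$m{\left(o,O \right)} = o$
$B{\left(G,u \right)} = 3 + 2 G$ ($B{\left(G,u \right)} = 3 + 1 \left(G + G\right) = 3 + 1 \cdot 2 G = 3 + 2 G$)
$B{\left(13,2 \right)} + p m{\left(-5,-8 \right)} = \left(3 + 2 \cdot 13\right) - - \frac{1376}{1175} = \left(3 + 26\right) + \frac{1376}{1175} = 29 + \frac{1376}{1175} = \frac{35451}{1175}$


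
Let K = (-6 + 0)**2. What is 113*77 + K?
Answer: 8737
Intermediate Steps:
K = 36 (K = (-6)**2 = 36)
113*77 + K = 113*77 + 36 = 8701 + 36 = 8737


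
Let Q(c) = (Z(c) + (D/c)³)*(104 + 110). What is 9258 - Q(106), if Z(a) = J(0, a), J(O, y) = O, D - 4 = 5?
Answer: 5513135061/595508 ≈ 9257.9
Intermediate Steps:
D = 9 (D = 4 + 5 = 9)
Z(a) = 0
Q(c) = 156006/c³ (Q(c) = (0 + (9/c)³)*(104 + 110) = (0 + 729/c³)*214 = (729/c³)*214 = 156006/c³)
9258 - Q(106) = 9258 - 156006/106³ = 9258 - 156006/1191016 = 9258 - 1*78003/595508 = 9258 - 78003/595508 = 5513135061/595508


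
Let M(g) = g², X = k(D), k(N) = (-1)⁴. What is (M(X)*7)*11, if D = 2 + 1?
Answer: 77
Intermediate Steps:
D = 3
k(N) = 1
X = 1
(M(X)*7)*11 = (1²*7)*11 = (1*7)*11 = 7*11 = 77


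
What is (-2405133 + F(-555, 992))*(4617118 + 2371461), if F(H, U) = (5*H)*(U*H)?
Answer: 10660370488539993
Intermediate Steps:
F(H, U) = 5*U*H**2 (F(H, U) = (5*H)*(H*U) = 5*U*H**2)
(-2405133 + F(-555, 992))*(4617118 + 2371461) = (-2405133 + 5*992*(-555)**2)*(4617118 + 2371461) = (-2405133 + 5*992*308025)*6988579 = (-2405133 + 1527804000)*6988579 = 1525398867*6988579 = 10660370488539993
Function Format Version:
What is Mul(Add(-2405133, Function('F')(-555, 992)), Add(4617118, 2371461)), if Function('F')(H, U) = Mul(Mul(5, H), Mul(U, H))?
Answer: 10660370488539993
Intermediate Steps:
Function('F')(H, U) = Mul(5, U, Pow(H, 2)) (Function('F')(H, U) = Mul(Mul(5, H), Mul(H, U)) = Mul(5, U, Pow(H, 2)))
Mul(Add(-2405133, Function('F')(-555, 992)), Add(4617118, 2371461)) = Mul(Add(-2405133, Mul(5, 992, Pow(-555, 2))), Add(4617118, 2371461)) = Mul(Add(-2405133, Mul(5, 992, 308025)), 6988579) = Mul(Add(-2405133, 1527804000), 6988579) = Mul(1525398867, 6988579) = 10660370488539993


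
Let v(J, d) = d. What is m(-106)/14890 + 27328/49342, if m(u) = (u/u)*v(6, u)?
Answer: 100420917/183675595 ≈ 0.54673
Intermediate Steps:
m(u) = u (m(u) = (u/u)*u = 1*u = u)
m(-106)/14890 + 27328/49342 = -106/14890 + 27328/49342 = -106*1/14890 + 27328*(1/49342) = -53/7445 + 13664/24671 = 100420917/183675595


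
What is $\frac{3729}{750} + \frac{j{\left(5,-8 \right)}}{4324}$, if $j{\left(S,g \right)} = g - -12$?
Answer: $\frac{1343933}{270250} \approx 4.9729$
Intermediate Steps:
$j{\left(S,g \right)} = 12 + g$ ($j{\left(S,g \right)} = g + 12 = 12 + g$)
$\frac{3729}{750} + \frac{j{\left(5,-8 \right)}}{4324} = \frac{3729}{750} + \frac{12 - 8}{4324} = 3729 \cdot \frac{1}{750} + 4 \cdot \frac{1}{4324} = \frac{1243}{250} + \frac{1}{1081} = \frac{1343933}{270250}$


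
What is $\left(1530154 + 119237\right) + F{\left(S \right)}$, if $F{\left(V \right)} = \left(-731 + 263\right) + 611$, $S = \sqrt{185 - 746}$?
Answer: $1649534$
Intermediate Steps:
$S = i \sqrt{561}$ ($S = \sqrt{-561} = i \sqrt{561} \approx 23.685 i$)
$F{\left(V \right)} = 143$ ($F{\left(V \right)} = -468 + 611 = 143$)
$\left(1530154 + 119237\right) + F{\left(S \right)} = \left(1530154 + 119237\right) + 143 = 1649391 + 143 = 1649534$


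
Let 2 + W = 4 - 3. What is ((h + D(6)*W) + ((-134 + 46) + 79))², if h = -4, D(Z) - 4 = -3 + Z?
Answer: 400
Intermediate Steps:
D(Z) = 1 + Z (D(Z) = 4 + (-3 + Z) = 1 + Z)
W = -1 (W = -2 + (4 - 3) = -2 + 1 = -1)
((h + D(6)*W) + ((-134 + 46) + 79))² = ((-4 + (1 + 6)*(-1)) + ((-134 + 46) + 79))² = ((-4 + 7*(-1)) + (-88 + 79))² = ((-4 - 7) - 9)² = (-11 - 9)² = (-20)² = 400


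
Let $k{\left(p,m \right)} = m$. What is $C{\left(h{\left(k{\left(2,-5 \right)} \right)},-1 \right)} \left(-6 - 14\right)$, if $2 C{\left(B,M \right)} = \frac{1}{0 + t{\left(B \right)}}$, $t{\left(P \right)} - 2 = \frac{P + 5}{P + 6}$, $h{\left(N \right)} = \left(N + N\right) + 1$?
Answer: $-3$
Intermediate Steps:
$h{\left(N \right)} = 1 + 2 N$ ($h{\left(N \right)} = 2 N + 1 = 1 + 2 N$)
$t{\left(P \right)} = 2 + \frac{5 + P}{6 + P}$ ($t{\left(P \right)} = 2 + \frac{P + 5}{P + 6} = 2 + \frac{5 + P}{6 + P}$)
$C{\left(B,M \right)} = \frac{6 + B}{2 \left(17 + 3 B\right)}$ ($C{\left(B,M \right)} = \frac{1}{2 \left(0 + \frac{17 + 3 B}{6 + B}\right)} = \frac{1}{2 \frac{17 + 3 B}{6 + B}} = \frac{\frac{1}{17 + 3 B} \left(6 + B\right)}{2} = \frac{6 + B}{2 \left(17 + 3 B\right)}$)
$C{\left(h{\left(k{\left(2,-5 \right)} \right)},-1 \right)} \left(-6 - 14\right) = \frac{6 + \left(1 + 2 \left(-5\right)\right)}{2 \left(17 + 3 \left(1 + 2 \left(-5\right)\right)\right)} \left(-6 - 14\right) = \frac{6 + \left(1 - 10\right)}{2 \left(17 + 3 \left(1 - 10\right)\right)} \left(-20\right) = \frac{6 - 9}{2 \left(17 + 3 \left(-9\right)\right)} \left(-20\right) = \frac{1}{2} \frac{1}{17 - 27} \left(-3\right) \left(-20\right) = \frac{1}{2} \frac{1}{-10} \left(-3\right) \left(-20\right) = \frac{1}{2} \left(- \frac{1}{10}\right) \left(-3\right) \left(-20\right) = \frac{3}{20} \left(-20\right) = -3$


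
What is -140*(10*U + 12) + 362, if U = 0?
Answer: -1318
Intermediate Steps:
-140*(10*U + 12) + 362 = -140*(10*0 + 12) + 362 = -140*(0 + 12) + 362 = -140*12 + 362 = -1680 + 362 = -1318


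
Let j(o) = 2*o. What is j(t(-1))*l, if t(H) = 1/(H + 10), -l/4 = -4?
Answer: 32/9 ≈ 3.5556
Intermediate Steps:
l = 16 (l = -4*(-4) = 16)
t(H) = 1/(10 + H)
j(t(-1))*l = (2/(10 - 1))*16 = (2/9)*16 = 32/9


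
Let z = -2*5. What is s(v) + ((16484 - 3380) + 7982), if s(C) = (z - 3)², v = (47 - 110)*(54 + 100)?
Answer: 21255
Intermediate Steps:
z = -10
v = -9702 (v = -63*154 = -9702)
s(C) = 169 (s(C) = (-10 - 3)² = (-13)² = 169)
s(v) + ((16484 - 3380) + 7982) = 169 + ((16484 - 3380) + 7982) = 169 + (13104 + 7982) = 169 + 21086 = 21255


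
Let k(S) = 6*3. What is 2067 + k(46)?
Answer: 2085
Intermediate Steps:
k(S) = 18
2067 + k(46) = 2067 + 18 = 2085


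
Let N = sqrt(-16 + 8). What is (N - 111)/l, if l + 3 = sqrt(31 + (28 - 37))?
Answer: (111 - 2*I*sqrt(2))/(3 - sqrt(22)) ≈ -65.664 + 1.6732*I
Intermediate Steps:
l = -3 + sqrt(22) (l = -3 + sqrt(31 + (28 - 37)) = -3 + sqrt(31 - 9) = -3 + sqrt(22) ≈ 1.6904)
N = 2*I*sqrt(2) (N = sqrt(-8) = 2*I*sqrt(2) ≈ 2.8284*I)
(N - 111)/l = (2*I*sqrt(2) - 111)/(-3 + sqrt(22)) = (-111 + 2*I*sqrt(2))/(-3 + sqrt(22))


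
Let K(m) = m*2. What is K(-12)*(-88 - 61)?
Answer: 3576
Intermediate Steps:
K(m) = 2*m
K(-12)*(-88 - 61) = (2*(-12))*(-88 - 61) = -24*(-149) = 3576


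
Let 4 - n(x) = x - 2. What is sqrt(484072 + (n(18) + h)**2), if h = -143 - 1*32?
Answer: sqrt(519041) ≈ 720.45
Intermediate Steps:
n(x) = 6 - x (n(x) = 4 - (x - 2) = 4 - (-2 + x) = 4 + (2 - x) = 6 - x)
h = -175 (h = -143 - 32 = -175)
sqrt(484072 + (n(18) + h)**2) = sqrt(484072 + ((6 - 1*18) - 175)**2) = sqrt(484072 + ((6 - 18) - 175)**2) = sqrt(484072 + (-12 - 175)**2) = sqrt(484072 + (-187)**2) = sqrt(484072 + 34969) = sqrt(519041)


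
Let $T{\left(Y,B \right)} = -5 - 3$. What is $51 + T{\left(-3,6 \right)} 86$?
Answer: $-637$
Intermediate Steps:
$T{\left(Y,B \right)} = -8$
$51 + T{\left(-3,6 \right)} 86 = 51 - 688 = -637$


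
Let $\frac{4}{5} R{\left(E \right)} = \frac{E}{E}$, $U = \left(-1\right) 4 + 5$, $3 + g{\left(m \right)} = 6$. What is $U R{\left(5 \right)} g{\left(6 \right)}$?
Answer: $\frac{15}{4} \approx 3.75$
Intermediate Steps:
$g{\left(m \right)} = 3$ ($g{\left(m \right)} = -3 + 6 = 3$)
$U = 1$ ($U = -4 + 5 = 1$)
$R{\left(E \right)} = \frac{5}{4}$ ($R{\left(E \right)} = \frac{5 \frac{E}{E}}{4} = \frac{5}{4} \cdot 1 = \frac{5}{4}$)
$U R{\left(5 \right)} g{\left(6 \right)} = 1 \cdot \frac{5}{4} \cdot 3 = \frac{5}{4} \cdot 3 = \frac{15}{4}$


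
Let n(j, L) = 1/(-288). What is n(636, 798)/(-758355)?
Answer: 1/218406240 ≈ 4.5786e-9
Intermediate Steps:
n(j, L) = -1/288
n(636, 798)/(-758355) = -1/288/(-758355) = -1/288*(-1/758355) = 1/218406240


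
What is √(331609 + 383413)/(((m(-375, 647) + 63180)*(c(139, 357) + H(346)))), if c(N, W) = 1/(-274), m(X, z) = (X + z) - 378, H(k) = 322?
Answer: 137*√715022/2782414899 ≈ 4.1635e-5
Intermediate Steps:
m(X, z) = -378 + X + z
c(N, W) = -1/274
√(331609 + 383413)/(((m(-375, 647) + 63180)*(c(139, 357) + H(346)))) = √(331609 + 383413)/((((-378 - 375 + 647) + 63180)*(-1/274 + 322))) = √715022/(((-106 + 63180)*(88227/274))) = √715022/((63074*(88227/274))) = √715022/(2782414899/137) = √715022*(137/2782414899) = 137*√715022/2782414899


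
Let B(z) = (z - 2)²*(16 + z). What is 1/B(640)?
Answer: 1/267020864 ≈ 3.7450e-9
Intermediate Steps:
B(z) = (-2 + z)²*(16 + z)
1/B(640) = 1/((-2 + 640)²*(16 + 640)) = 1/(638²*656) = 1/(407044*656) = 1/267020864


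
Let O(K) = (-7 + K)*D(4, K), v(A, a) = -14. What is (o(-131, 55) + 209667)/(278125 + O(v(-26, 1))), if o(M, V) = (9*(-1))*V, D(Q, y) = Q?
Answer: 209172/278041 ≈ 0.75231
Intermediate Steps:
o(M, V) = -9*V
O(K) = -28 + 4*K (O(K) = (-7 + K)*4 = -28 + 4*K)
(o(-131, 55) + 209667)/(278125 + O(v(-26, 1))) = (-9*55 + 209667)/(278125 + (-28 + 4*(-14))) = (-495 + 209667)/(278125 + (-28 - 56)) = 209172/(278125 - 84) = 209172/278041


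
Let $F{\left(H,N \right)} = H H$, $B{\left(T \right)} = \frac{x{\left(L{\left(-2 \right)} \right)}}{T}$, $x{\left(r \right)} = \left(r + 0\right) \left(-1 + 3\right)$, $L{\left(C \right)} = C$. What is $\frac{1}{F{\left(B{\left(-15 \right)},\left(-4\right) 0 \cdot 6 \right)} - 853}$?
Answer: $- \frac{225}{191909} \approx -0.0011724$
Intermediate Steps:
$x{\left(r \right)} = 2 r$ ($x{\left(r \right)} = r 2 = 2 r$)
$B{\left(T \right)} = - \frac{4}{T}$ ($B{\left(T \right)} = \frac{2 \left(-2\right)}{T} = - \frac{4}{T}$)
$F{\left(H,N \right)} = H^{2}$
$\frac{1}{F{\left(B{\left(-15 \right)},\left(-4\right) 0 \cdot 6 \right)} - 853} = \frac{1}{\left(- \frac{4}{-15}\right)^{2} - 853} = \frac{1}{\left(\left(-4\right) \left(- \frac{1}{15}\right)\right)^{2} - 853} = \frac{1}{\left(\frac{4}{15}\right)^{2} - 853} = \frac{1}{\frac{16}{225} - 853} = \frac{1}{- \frac{191909}{225}} = - \frac{225}{191909}$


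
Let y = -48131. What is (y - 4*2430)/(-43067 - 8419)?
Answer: 57851/51486 ≈ 1.1236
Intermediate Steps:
(y - 4*2430)/(-43067 - 8419) = (-48131 - 4*2430)/(-43067 - 8419) = (-48131 - 9720)/(-51486) = -57851*(-1/51486) = 57851/51486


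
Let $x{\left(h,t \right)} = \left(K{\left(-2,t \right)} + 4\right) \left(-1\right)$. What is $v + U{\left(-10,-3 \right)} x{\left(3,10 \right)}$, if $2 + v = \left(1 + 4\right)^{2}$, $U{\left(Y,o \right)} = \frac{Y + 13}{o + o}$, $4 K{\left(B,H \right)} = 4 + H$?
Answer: $\frac{107}{4} \approx 26.75$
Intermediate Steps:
$K{\left(B,H \right)} = 1 + \frac{H}{4}$ ($K{\left(B,H \right)} = \frac{4 + H}{4} = 1 + \frac{H}{4}$)
$x{\left(h,t \right)} = -5 - \frac{t}{4}$ ($x{\left(h,t \right)} = \left(\left(1 + \frac{t}{4}\right) + 4\right) \left(-1\right) = \left(5 + \frac{t}{4}\right) \left(-1\right) = -5 - \frac{t}{4}$)
$U{\left(Y,o \right)} = \frac{13 + Y}{2 o}$
$v = 23$ ($v = -2 + \left(1 + 4\right)^{2} = -2 + 5^{2} = -2 + 25 = 23$)
$v + U{\left(-10,-3 \right)} x{\left(3,10 \right)} = 23 + \frac{13 - 10}{2 \left(-3\right)} \left(-5 - \frac{5}{2}\right) = 23 + \frac{1}{2} \left(- \frac{1}{3}\right) 3 \left(-5 - \frac{5}{2}\right) = 23 - - \frac{15}{4} = 23 + \frac{15}{4} = \frac{107}{4}$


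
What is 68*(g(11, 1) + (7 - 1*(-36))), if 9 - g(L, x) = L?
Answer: 2788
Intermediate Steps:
g(L, x) = 9 - L
68*(g(11, 1) + (7 - 1*(-36))) = 68*((9 - 1*11) + (7 - 1*(-36))) = 68*((9 - 11) + (7 + 36)) = 68*(-2 + 43) = 68*41 = 2788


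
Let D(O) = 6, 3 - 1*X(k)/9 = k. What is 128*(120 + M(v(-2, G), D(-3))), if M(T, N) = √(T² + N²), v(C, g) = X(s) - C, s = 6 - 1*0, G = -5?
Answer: 15360 + 128*√661 ≈ 18651.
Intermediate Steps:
s = 6 (s = 6 + 0 = 6)
X(k) = 27 - 9*k
v(C, g) = -27 - C (v(C, g) = (27 - 9*6) - C = (27 - 54) - C = -27 - C)
M(T, N) = √(N² + T²)
128*(120 + M(v(-2, G), D(-3))) = 128*(120 + √(6² + (-27 - 1*(-2))²)) = 128*(120 + √(36 + (-27 + 2)²)) = 128*(120 + √(36 + (-25)²)) = 128*(120 + √(36 + 625)) = 128*(120 + √661) = 15360 + 128*√661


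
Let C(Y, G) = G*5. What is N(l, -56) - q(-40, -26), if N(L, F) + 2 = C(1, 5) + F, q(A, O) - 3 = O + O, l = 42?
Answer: 16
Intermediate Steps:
C(Y, G) = 5*G
q(A, O) = 3 + 2*O (q(A, O) = 3 + (O + O) = 3 + 2*O)
N(L, F) = 23 + F (N(L, F) = -2 + (5*5 + F) = -2 + (25 + F) = 23 + F)
N(l, -56) - q(-40, -26) = (23 - 56) - (3 + 2*(-26)) = -33 - (3 - 52) = -33 - 1*(-49) = -33 + 49 = 16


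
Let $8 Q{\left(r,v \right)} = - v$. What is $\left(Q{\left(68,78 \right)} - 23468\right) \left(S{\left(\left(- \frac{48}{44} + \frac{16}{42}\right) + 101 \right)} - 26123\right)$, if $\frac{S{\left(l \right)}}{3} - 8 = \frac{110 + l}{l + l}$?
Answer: $\frac{113550169335185}{185336} \approx 6.1267 \cdot 10^{8}$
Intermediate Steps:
$Q{\left(r,v \right)} = - \frac{v}{8}$ ($Q{\left(r,v \right)} = \frac{\left(-1\right) v}{8} = - \frac{v}{8}$)
$S{\left(l \right)} = 24 + \frac{3 \left(110 + l\right)}{2 l}$ ($S{\left(l \right)} = 24 + 3 \frac{110 + l}{l + l} = 24 + 3 \frac{110 + l}{2 l} = 24 + \frac{3 \left(110 + l\right)}{2 l}$)
$\left(Q{\left(68,78 \right)} - 23468\right) \left(S{\left(\left(- \frac{48}{44} + \frac{16}{42}\right) + 101 \right)} - 26123\right) = \left(\left(- \frac{1}{8}\right) 78 - 23468\right) \left(\left(\frac{51}{2} + \frac{165}{\left(- \frac{48}{44} + \frac{16}{42}\right) + 101}\right) - 26123\right) = \left(- \frac{39}{4} - 23468\right) \left(\left(\frac{51}{2} + \frac{165}{\left(\left(-48\right) \frac{1}{44} + 16 \cdot \frac{1}{42}\right) + 101}\right) - 26123\right) = - \frac{93911 \left(\left(\frac{51}{2} + \frac{165}{\left(- \frac{12}{11} + \frac{8}{21}\right) + 101}\right) - 26123\right)}{4} = - \frac{93911 \left(\left(\frac{51}{2} + \frac{165}{- \frac{164}{231} + 101}\right) - 26123\right)}{4} = - \frac{93911 \left(\left(\frac{51}{2} + \frac{165}{\frac{23167}{231}}\right) - 26123\right)}{4} = - \frac{93911 \left(\left(\frac{51}{2} + 165 \cdot \frac{231}{23167}\right) - 26123\right)}{4} = - \frac{93911 \left(\left(\frac{51}{2} + \frac{38115}{23167}\right) - 26123\right)}{4} = - \frac{93911 \left(\frac{1257747}{46334} - 26123\right)}{4} = \left(- \frac{93911}{4}\right) \left(- \frac{1209125335}{46334}\right) = \frac{113550169335185}{185336}$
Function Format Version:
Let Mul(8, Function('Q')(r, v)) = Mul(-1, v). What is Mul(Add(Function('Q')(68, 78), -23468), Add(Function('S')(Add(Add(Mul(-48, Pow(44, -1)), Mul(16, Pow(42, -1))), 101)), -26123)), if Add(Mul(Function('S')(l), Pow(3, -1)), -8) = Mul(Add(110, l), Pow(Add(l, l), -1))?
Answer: Rational(113550169335185, 185336) ≈ 6.1267e+8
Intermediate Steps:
Function('Q')(r, v) = Mul(Rational(-1, 8), v) (Function('Q')(r, v) = Mul(Rational(1, 8), Mul(-1, v)) = Mul(Rational(-1, 8), v))
Function('S')(l) = Add(24, Mul(Rational(3, 2), Pow(l, -1), Add(110, l))) (Function('S')(l) = Add(24, Mul(3, Mul(Add(110, l), Pow(Add(l, l), -1)))) = Add(24, Mul(3, Mul(Add(110, l), Pow(Mul(2, l), -1)))) = Add(24, Mul(3, Mul(Add(110, l), Mul(Rational(1, 2), Pow(l, -1))))) = Add(24, Mul(3, Mul(Rational(1, 2), Pow(l, -1), Add(110, l)))) = Add(24, Mul(Rational(3, 2), Pow(l, -1), Add(110, l))))
Mul(Add(Function('Q')(68, 78), -23468), Add(Function('S')(Add(Add(Mul(-48, Pow(44, -1)), Mul(16, Pow(42, -1))), 101)), -26123)) = Mul(Add(Mul(Rational(-1, 8), 78), -23468), Add(Add(Rational(51, 2), Mul(165, Pow(Add(Add(Mul(-48, Pow(44, -1)), Mul(16, Pow(42, -1))), 101), -1))), -26123)) = Mul(Add(Rational(-39, 4), -23468), Add(Add(Rational(51, 2), Mul(165, Pow(Add(Add(Mul(-48, Rational(1, 44)), Mul(16, Rational(1, 42))), 101), -1))), -26123)) = Mul(Rational(-93911, 4), Add(Add(Rational(51, 2), Mul(165, Pow(Add(Add(Rational(-12, 11), Rational(8, 21)), 101), -1))), -26123)) = Mul(Rational(-93911, 4), Add(Add(Rational(51, 2), Mul(165, Pow(Add(Rational(-164, 231), 101), -1))), -26123)) = Mul(Rational(-93911, 4), Add(Add(Rational(51, 2), Mul(165, Pow(Rational(23167, 231), -1))), -26123)) = Mul(Rational(-93911, 4), Add(Add(Rational(51, 2), Mul(165, Rational(231, 23167))), -26123)) = Mul(Rational(-93911, 4), Add(Add(Rational(51, 2), Rational(38115, 23167)), -26123)) = Mul(Rational(-93911, 4), Add(Rational(1257747, 46334), -26123)) = Mul(Rational(-93911, 4), Rational(-1209125335, 46334)) = Rational(113550169335185, 185336)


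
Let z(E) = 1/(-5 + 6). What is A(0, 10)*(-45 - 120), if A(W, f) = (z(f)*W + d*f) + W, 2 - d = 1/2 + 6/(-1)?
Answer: -12375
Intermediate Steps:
z(E) = 1 (z(E) = 1/1 = 1)
d = 15/2 (d = 2 - (1/2 + 6/(-1)) = 2 - (1*(1/2) + 6*(-1)) = 2 - (1/2 - 6) = 2 - 1*(-11/2) = 2 + 11/2 = 15/2 ≈ 7.5000)
A(W, f) = 2*W + 15*f/2 (A(W, f) = (1*W + 15*f/2) + W = (W + 15*f/2) + W = 2*W + 15*f/2)
A(0, 10)*(-45 - 120) = (2*0 + (15/2)*10)*(-45 - 120) = (0 + 75)*(-165) = 75*(-165) = -12375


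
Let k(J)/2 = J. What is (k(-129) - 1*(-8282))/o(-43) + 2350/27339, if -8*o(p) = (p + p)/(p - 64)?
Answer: -93889461158/1175577 ≈ -79867.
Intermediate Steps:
o(p) = -p/(4*(-64 + p)) (o(p) = -(p + p)/(8*(p - 64)) = -2*p/(8*(-64 + p)) = -p/(4*(-64 + p)))
k(J) = 2*J
(k(-129) - 1*(-8282))/o(-43) + 2350/27339 = (2*(-129) - 1*(-8282))/((-1*(-43)/(-256 + 4*(-43)))) + 2350/27339 = (-258 + 8282)/((-1*(-43)/(-256 - 172))) + 2350*(1/27339) = 8024/((-1*(-43)/(-428))) + 2350/27339 = 8024/((-1*(-43)*(-1/428))) + 2350/27339 = 8024/(-43/428) + 2350/27339 = 8024*(-428/43) + 2350/27339 = -3434272/43 + 2350/27339 = -93889461158/1175577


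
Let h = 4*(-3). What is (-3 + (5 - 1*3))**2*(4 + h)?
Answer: -8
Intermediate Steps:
h = -12
(-3 + (5 - 1*3))**2*(4 + h) = (-3 + (5 - 1*3))**2*(4 - 12) = (-3 + (5 - 3))**2*(-8) = (-3 + 2)**2*(-8) = (-1)**2*(-8) = 1*(-8) = -8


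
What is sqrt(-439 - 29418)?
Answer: I*sqrt(29857) ≈ 172.79*I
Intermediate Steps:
sqrt(-439 - 29418) = sqrt(-29857) = I*sqrt(29857)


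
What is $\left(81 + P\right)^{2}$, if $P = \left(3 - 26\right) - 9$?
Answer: $2401$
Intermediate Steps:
$P = -32$ ($P = -23 - 9 = -32$)
$\left(81 + P\right)^{2} = \left(81 - 32\right)^{2} = 49^{2} = 2401$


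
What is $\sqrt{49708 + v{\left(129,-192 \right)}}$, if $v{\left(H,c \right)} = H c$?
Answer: $2 \sqrt{6235} \approx 157.92$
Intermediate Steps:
$\sqrt{49708 + v{\left(129,-192 \right)}} = \sqrt{49708 + 129 \left(-192\right)} = \sqrt{49708 - 24768} = \sqrt{24940} = 2 \sqrt{6235}$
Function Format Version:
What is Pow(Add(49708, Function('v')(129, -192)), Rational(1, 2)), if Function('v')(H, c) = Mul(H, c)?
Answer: Mul(2, Pow(6235, Rational(1, 2))) ≈ 157.92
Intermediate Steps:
Pow(Add(49708, Function('v')(129, -192)), Rational(1, 2)) = Pow(Add(49708, Mul(129, -192)), Rational(1, 2)) = Pow(Add(49708, -24768), Rational(1, 2)) = Pow(24940, Rational(1, 2)) = Mul(2, Pow(6235, Rational(1, 2)))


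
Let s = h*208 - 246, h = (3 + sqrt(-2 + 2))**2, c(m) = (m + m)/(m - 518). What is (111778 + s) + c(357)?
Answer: 2608190/23 ≈ 1.1340e+5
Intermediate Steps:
c(m) = 2*m/(-518 + m) (c(m) = (2*m)/(-518 + m) = 2*m/(-518 + m))
h = 9 (h = (3 + sqrt(0))**2 = (3 + 0)**2 = 3**2 = 9)
s = 1626 (s = 9*208 - 246 = 1872 - 246 = 1626)
(111778 + s) + c(357) = (111778 + 1626) + 2*357/(-518 + 357) = 113404 + 2*357/(-161) = 113404 + 2*357*(-1/161) = 113404 - 102/23 = 2608190/23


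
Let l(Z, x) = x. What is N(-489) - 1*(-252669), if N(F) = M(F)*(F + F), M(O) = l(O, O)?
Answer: 730911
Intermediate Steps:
M(O) = O
N(F) = 2*F² (N(F) = F*(F + F) = F*(2*F) = 2*F²)
N(-489) - 1*(-252669) = 2*(-489)² - 1*(-252669) = 2*239121 + 252669 = 478242 + 252669 = 730911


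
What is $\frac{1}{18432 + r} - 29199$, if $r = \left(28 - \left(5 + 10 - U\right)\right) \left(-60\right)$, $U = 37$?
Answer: $- \frac{450598967}{15432} \approx -29199.0$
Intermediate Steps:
$r = -3000$ ($r = \left(28 + \left(37 - \left(5 - -10\right)\right)\right) \left(-60\right) = \left(28 + \left(37 - \left(5 + 10\right)\right)\right) \left(-60\right) = \left(28 + \left(37 - 15\right)\right) \left(-60\right) = \left(28 + 22\right) \left(-60\right) = 50 \left(-60\right) = -3000$)
$\frac{1}{18432 + r} - 29199 = \frac{1}{18432 - 3000} - 29199 = \frac{1}{15432} - 29199 = - \frac{450598967}{15432}$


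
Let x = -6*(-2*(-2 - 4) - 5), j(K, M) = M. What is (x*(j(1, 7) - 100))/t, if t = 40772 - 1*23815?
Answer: 126/547 ≈ 0.23035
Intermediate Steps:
t = 16957 (t = 40772 - 23815 = 16957)
x = -42 (x = -6*(-2*(-6) - 5) = -6*(12 - 5) = -6*7 = -42)
(x*(j(1, 7) - 100))/t = -42*(7 - 100)/16957 = -42*(-93)*(1/16957) = 3906*(1/16957) = 126/547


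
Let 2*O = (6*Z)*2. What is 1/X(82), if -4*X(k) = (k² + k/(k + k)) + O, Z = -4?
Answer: -8/13401 ≈ -0.00059697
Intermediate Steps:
O = -24 (O = ((6*(-4))*2)/2 = (-24*2)/2 = (½)*(-48) = -24)
X(k) = 47/8 - k²/4 (X(k) = -((k² + k/(k + k)) - 24)/4 = -((k² + k/((2*k))) - 24)/4 = -((k² + (1/(2*k))*k) - 24)/4 = -((k² + ½) - 24)/4 = -((½ + k²) - 24)/4 = -(-47/2 + k²)/4 = 47/8 - k²/4)
1/X(82) = 1/(47/8 - ¼*82²) = 1/(47/8 - ¼*6724) = 1/(47/8 - 1681) = 1/(-13401/8) = -8/13401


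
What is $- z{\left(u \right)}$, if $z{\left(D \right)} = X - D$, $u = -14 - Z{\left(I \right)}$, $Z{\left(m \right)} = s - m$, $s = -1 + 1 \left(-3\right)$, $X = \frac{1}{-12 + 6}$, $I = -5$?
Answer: $- \frac{89}{6} \approx -14.833$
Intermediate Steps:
$X = - \frac{1}{6}$ ($X = \frac{1}{-6} = - \frac{1}{6} \approx -0.16667$)
$s = -4$ ($s = -1 - 3 = -4$)
$Z{\left(m \right)} = -4 - m$
$u = -15$ ($u = -14 - \left(-4 - -5\right) = -14 - \left(-4 + 5\right) = -14 - 1 = -15$)
$z{\left(D \right)} = - \frac{1}{6} - D$
$- z{\left(u \right)} = - (- \frac{1}{6} - -15) = - (- \frac{1}{6} + 15) = \left(-1\right) \frac{89}{6} = - \frac{89}{6}$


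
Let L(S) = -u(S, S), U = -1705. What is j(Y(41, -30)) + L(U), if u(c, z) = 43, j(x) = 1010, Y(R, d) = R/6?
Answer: 967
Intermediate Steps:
Y(R, d) = R/6 (Y(R, d) = R*(⅙) = R/6)
L(S) = -43 (L(S) = -1*43 = -43)
j(Y(41, -30)) + L(U) = 1010 - 43 = 967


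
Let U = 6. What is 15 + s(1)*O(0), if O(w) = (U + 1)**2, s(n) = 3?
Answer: 162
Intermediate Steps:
O(w) = 49 (O(w) = (6 + 1)**2 = 7**2 = 49)
15 + s(1)*O(0) = 15 + 3*49 = 15 + 147 = 162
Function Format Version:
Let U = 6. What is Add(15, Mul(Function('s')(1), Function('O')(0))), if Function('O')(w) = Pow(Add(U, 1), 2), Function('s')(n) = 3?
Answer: 162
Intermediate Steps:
Function('O')(w) = 49 (Function('O')(w) = Pow(Add(6, 1), 2) = Pow(7, 2) = 49)
Add(15, Mul(Function('s')(1), Function('O')(0))) = Add(15, Mul(3, 49)) = Add(15, 147) = 162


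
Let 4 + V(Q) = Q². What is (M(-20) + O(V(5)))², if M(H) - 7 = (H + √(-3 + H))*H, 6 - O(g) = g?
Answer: 144464 - 15680*I*√23 ≈ 1.4446e+5 - 75199.0*I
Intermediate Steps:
V(Q) = -4 + Q²
O(g) = 6 - g
M(H) = 7 + H*(H + √(-3 + H)) (M(H) = 7 + (H + √(-3 + H))*H = 7 + H*(H + √(-3 + H)))
(M(-20) + O(V(5)))² = ((7 + (-20)² - 20*√(-3 - 20)) + (6 - (-4 + 5²)))² = ((7 + 400 - 20*I*√23) + (6 - (-4 + 25)))² = ((7 + 400 - 20*I*√23) + (6 - 1*21))² = ((7 + 400 - 20*I*√23) + (6 - 21))² = ((407 - 20*I*√23) - 15)² = (392 - 20*I*√23)²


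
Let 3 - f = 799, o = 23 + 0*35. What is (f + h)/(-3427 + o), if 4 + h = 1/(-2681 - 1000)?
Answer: 2944801/12530124 ≈ 0.23502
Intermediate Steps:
o = 23 (o = 23 + 0 = 23)
f = -796 (f = 3 - 1*799 = 3 - 799 = -796)
h = -14725/3681 (h = -4 + 1/(-2681 - 1000) = -4 + 1/(-3681) = -4 - 1/3681 = -14725/3681 ≈ -4.0003)
(f + h)/(-3427 + o) = (-796 - 14725/3681)/(-3427 + 23) = -2944801/3681/(-3404) = -2944801/3681*(-1/3404) = 2944801/12530124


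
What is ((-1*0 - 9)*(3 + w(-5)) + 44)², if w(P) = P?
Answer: 3844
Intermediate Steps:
((-1*0 - 9)*(3 + w(-5)) + 44)² = ((-1*0 - 9)*(3 - 5) + 44)² = ((0 - 9)*(-2) + 44)² = (-9*(-2) + 44)² = (18 + 44)² = 62² = 3844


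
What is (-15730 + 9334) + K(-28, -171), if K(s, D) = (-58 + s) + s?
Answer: -6510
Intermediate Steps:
K(s, D) = -58 + 2*s
(-15730 + 9334) + K(-28, -171) = (-15730 + 9334) + (-58 + 2*(-28)) = -6396 + (-58 - 56) = -6396 - 114 = -6510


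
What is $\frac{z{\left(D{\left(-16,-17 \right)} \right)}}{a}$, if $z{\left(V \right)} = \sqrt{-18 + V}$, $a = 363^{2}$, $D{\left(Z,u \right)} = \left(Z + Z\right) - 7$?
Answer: $\frac{i \sqrt{57}}{131769} \approx 5.7296 \cdot 10^{-5} i$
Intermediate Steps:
$D{\left(Z,u \right)} = -7 + 2 Z$ ($D{\left(Z,u \right)} = 2 Z - 7 = -7 + 2 Z$)
$a = 131769$
$\frac{z{\left(D{\left(-16,-17 \right)} \right)}}{a} = \frac{\sqrt{-18 + \left(-7 + 2 \left(-16\right)\right)}}{131769} = \sqrt{-18 - 39} \cdot \frac{1}{131769} = \sqrt{-57} \cdot \frac{1}{131769} = i \sqrt{57} \cdot \frac{1}{131769} = \frac{i \sqrt{57}}{131769}$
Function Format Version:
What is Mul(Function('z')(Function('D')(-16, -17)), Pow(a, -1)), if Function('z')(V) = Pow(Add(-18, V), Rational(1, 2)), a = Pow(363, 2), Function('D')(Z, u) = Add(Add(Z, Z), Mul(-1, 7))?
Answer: Mul(Rational(1, 131769), I, Pow(57, Rational(1, 2))) ≈ Mul(5.7296e-5, I)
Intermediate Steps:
Function('D')(Z, u) = Add(-7, Mul(2, Z)) (Function('D')(Z, u) = Add(Mul(2, Z), -7) = Add(-7, Mul(2, Z)))
a = 131769
Mul(Function('z')(Function('D')(-16, -17)), Pow(a, -1)) = Mul(Pow(Add(-18, Add(-7, Mul(2, -16))), Rational(1, 2)), Pow(131769, -1)) = Mul(Pow(Add(-18, Add(-7, -32)), Rational(1, 2)), Rational(1, 131769)) = Mul(Pow(Add(-18, -39), Rational(1, 2)), Rational(1, 131769)) = Mul(Pow(-57, Rational(1, 2)), Rational(1, 131769)) = Mul(Mul(I, Pow(57, Rational(1, 2))), Rational(1, 131769)) = Mul(Rational(1, 131769), I, Pow(57, Rational(1, 2)))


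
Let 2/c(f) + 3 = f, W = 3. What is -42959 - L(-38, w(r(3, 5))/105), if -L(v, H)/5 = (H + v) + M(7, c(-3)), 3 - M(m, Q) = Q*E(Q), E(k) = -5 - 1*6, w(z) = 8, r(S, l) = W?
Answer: -906191/21 ≈ -43152.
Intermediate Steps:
r(S, l) = 3
E(k) = -11 (E(k) = -5 - 6 = -11)
c(f) = 2/(-3 + f)
M(m, Q) = 3 + 11*Q (M(m, Q) = 3 - Q*(-11) = 3 - (-11)*Q = 3 + 11*Q)
L(v, H) = 10/3 - 5*H - 5*v (L(v, H) = -5*((H + v) + (3 + 11*(2/(-3 - 3)))) = -5*((H + v) + (3 + 11*(2/(-6)))) = -5*((H + v) + (3 + 11*(2*(-⅙)))) = -5*((H + v) + (3 + 11*(-⅓))) = -5*((H + v) + (3 - 11/3)) = -5*((H + v) - ⅔) = -5*(-⅔ + H + v) = 10/3 - 5*H - 5*v)
-42959 - L(-38, w(r(3, 5))/105) = -42959 - (10/3 - 40/105 - 5*(-38)) = -42959 - (10/3 - 40/105 + 190) = -42959 - (10/3 - 5*8/105 + 190) = -42959 - (10/3 - 8/21 + 190) = -42959 - 1*4052/21 = -42959 - 4052/21 = -906191/21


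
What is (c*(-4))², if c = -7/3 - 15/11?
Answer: 238144/1089 ≈ 218.68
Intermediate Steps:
c = -122/33 (c = -7*⅓ - 15*1/11 = -7/3 - 15/11 = -122/33 ≈ -3.6970)
(c*(-4))² = (-122/33*(-4))² = (488/33)² = 238144/1089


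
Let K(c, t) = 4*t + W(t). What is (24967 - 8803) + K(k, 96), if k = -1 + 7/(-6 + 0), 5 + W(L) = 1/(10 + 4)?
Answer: 231603/14 ≈ 16543.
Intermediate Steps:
W(L) = -69/14 (W(L) = -5 + 1/(10 + 4) = -5 + 1/14 = -69/14)
k = -13/6 (k = -1 + 7/(-6) = -1 + 7*(-⅙) = -1 - 7/6 = -13/6 ≈ -2.1667)
K(c, t) = -69/14 + 4*t (K(c, t) = 4*t - 69/14 = -69/14 + 4*t)
(24967 - 8803) + K(k, 96) = (24967 - 8803) + (-69/14 + 4*96) = 16164 + (-69/14 + 384) = 16164 + 5307/14 = 231603/14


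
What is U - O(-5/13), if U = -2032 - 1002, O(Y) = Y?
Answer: -39437/13 ≈ -3033.6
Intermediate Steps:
U = -3034
U - O(-5/13) = -3034 - (-5)/13 = -3034 - 1*(-5/13) = -3034 + 5/13 = -39437/13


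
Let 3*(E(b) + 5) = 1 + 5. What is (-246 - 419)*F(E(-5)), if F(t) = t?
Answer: 1995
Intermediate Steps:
E(b) = -3 (E(b) = -5 + (1 + 5)/3 = -5 + (⅓)*6 = -5 + 2 = -3)
(-246 - 419)*F(E(-5)) = (-246 - 419)*(-3) = -665*(-3) = 1995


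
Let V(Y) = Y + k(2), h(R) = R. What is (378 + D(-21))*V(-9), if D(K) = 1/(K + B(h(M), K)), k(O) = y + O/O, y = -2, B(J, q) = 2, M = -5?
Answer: -71810/19 ≈ -3779.5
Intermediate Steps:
k(O) = -1 (k(O) = -2 + O/O = -2 + 1 = -1)
D(K) = 1/(2 + K) (D(K) = 1/(K + 2) = 1/(2 + K))
V(Y) = -1 + Y (V(Y) = Y - 1 = -1 + Y)
(378 + D(-21))*V(-9) = (378 + 1/(2 - 21))*(-1 - 9) = (378 + 1/(-19))*(-10) = (378 - 1/19)*(-10) = (7181/19)*(-10) = -71810/19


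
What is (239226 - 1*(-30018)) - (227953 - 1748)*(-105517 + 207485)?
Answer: -23065402196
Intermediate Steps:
(239226 - 1*(-30018)) - (227953 - 1748)*(-105517 + 207485) = (239226 + 30018) - 226205*101968 = 269244 - 1*23065671440 = 269244 - 23065671440 = -23065402196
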